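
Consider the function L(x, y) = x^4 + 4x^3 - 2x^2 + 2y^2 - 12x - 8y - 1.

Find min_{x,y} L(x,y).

L(x,y) separates as P(x) + Q(y) − 1, so its minimum is min P + min Q − 1.
P'(x) = 4(x - 1)(x + 1)(x + 3) vanishes at x ∈ {-3, -1, 1}; Q'(y) = 4y - 8 vanishes at y ∈ {2}.
Local minima of P (where P''>0): P(-3)=-9, P(1)=-9. Local minima of Q: Q(2)=-8.
So the global minimum of L is P(-3) + Q(2) − 1 = -9 − 8 − 1 = -18, attained at (-3, 2).

-18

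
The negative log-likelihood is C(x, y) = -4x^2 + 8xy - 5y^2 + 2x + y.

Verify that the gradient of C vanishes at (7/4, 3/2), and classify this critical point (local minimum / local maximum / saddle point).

∇C = (-8x + 8y + 2, 8x - 10y + 1); substituting (7/4, 3/2) gives ∇C = (0, 0), so (7/4, 3/2) is indeed a critical point.
The Hessian of C is constant: H = [[-8, 8], [8, -10]].
det(H) = (-8)·(-10) − 8² = 16.
det(H) > 0 and tr(H) = -18 < 0, so H is negative definite and the point is a local maximum.

local maximum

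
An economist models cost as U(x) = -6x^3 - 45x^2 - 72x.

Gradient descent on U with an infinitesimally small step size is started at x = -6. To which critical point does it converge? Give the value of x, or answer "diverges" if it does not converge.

U'(x) = -18(x + 1)(x + 4), so U'(-6) = -180.
Gradient descent moves in the -U' direction, i.e. x is increasing.
The nearest critical point in that direction is x = -4, where U'' = 54 > 0 (a local minimum). The iterate converges there.

-4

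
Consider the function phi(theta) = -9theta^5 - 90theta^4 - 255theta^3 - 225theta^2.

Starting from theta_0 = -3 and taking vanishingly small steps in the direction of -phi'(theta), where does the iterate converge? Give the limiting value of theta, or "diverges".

phi'(theta) = -45theta(theta + 1)(theta + 2)(theta + 5), so phi'(-3) = 540.
Gradient descent moves in the -phi' direction, i.e. theta is decreasing.
The nearest critical point in that direction is theta = -5, where phi'' = 2700 > 0 (a local minimum). The iterate converges there.

-5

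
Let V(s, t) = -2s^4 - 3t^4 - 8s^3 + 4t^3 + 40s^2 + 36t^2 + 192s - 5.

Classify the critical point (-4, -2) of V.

local maximum

The mixed partial ∂²V/∂s∂t is 0, so the Hessian at any point is diag(V_ss, V_tt) = diag(8(-3s^2 - 6s + 10), 12(-3t^2 + 2t + 6)).
At (-4, -2): H = diag(-112, -120).
Both eigenvalues are negative, so H is negative definite: a local maximum.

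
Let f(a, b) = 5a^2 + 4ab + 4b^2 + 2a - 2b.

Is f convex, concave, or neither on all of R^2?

convex

f is quadratic, so its Hessian is the constant matrix H = [[10, 4], [4, 8]].
det(H) = 64, tr(H) = 18.
det(H) > 0 and tr(H) > 0, so H is positive definite everywhere: convex.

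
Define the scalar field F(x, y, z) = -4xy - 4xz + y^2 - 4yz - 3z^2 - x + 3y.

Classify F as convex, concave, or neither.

F is quadratic, so its Hessian is the constant matrix H = [[0, -4, -4], [-4, 2, -4], [-4, -4, -6]].
Leading principal minors: 0, -16, -64.
Neither pattern holds ⇒ H is indefinite ⇒ neither convex nor concave.

neither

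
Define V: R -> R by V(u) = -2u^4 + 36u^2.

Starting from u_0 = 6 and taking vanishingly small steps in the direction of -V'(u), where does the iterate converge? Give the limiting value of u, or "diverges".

diverges

V'(u) = -8u(u - 3)(u + 3), so V'(6) = -1296.
Gradient descent moves in the -V' direction, i.e. u is increasing.
There is no critical point above u=6, and V' keeps the same sign, so the iterate runs off to +∞.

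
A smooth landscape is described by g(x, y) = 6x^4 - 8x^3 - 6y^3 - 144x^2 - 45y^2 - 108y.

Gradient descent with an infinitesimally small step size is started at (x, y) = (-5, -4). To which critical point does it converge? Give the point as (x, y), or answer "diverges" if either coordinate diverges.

g is separable, so gradient descent decouples: x follows -∂g/∂x, y follows -∂g/∂y.
∂g/∂x = 24x(x - 4)(x + 3); at x=-5 this is -2160, so x increases.
∂g/∂y = -18(y + 2)(y + 3); at y=-4 this is -36, so y increases.
x converges to its nearest critical value -3 (a local min of the x-part); y converges to -3. The iterate converges to (-3, -3).

(-3, -3)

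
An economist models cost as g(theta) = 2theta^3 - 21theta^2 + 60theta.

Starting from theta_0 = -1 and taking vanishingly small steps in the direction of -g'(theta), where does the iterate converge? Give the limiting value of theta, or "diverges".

g'(theta) = 6(theta - 5)(theta - 2), so g'(-1) = 108.
Gradient descent moves in the -g' direction, i.e. theta is decreasing.
There is no critical point below theta=-1, and g' keeps the same sign, so the iterate runs off to −∞.

diverges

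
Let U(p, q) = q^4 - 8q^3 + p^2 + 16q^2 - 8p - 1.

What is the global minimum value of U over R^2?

-17

U(p,q) separates as A(p) + B(q) − 1, so its minimum is min A + min B − 1.
A'(p) = 2p - 8 vanishes at p ∈ {4}; B'(q) = 4q(q - 4)(q - 2) vanishes at q ∈ {0, 2, 4}.
Local minima of A (where A''>0): A(4)=-16. Local minima of B: B(0)=0, B(4)=0.
So the global minimum of U is A(4) + B(0) − 1 = -16 + 0 − 1 = -17, attained at (4, 0).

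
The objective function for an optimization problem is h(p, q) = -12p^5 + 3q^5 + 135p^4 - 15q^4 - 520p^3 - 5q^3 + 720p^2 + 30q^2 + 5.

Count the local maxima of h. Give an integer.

4

h separates as a function of p plus a function of q, so ∇h=0 decouples.
∂h/∂p = -60p(p - 4)(p - 3)(p - 2) = 0 at p ∈ {0, 2, 3, 4}; ∂h/∂q = 15q(q - 4)(q - 1)(q + 1) = 0 at q ∈ {-1, 0, 1, 4}.
The Hessian is diagonal: diag(h_pp, h_qq). Second derivatives: h_pp(0)=1440, h_pp(2)=-240, h_pp(3)=180, h_pp(4)=-480; h_qq(-1)=-150, h_qq(0)=60, h_qq(1)=-90, h_qq(4)=900.
Local maxima occur where both diagonal entries negative: (2, -1), (2, 1), (4, -1), (4, 1). Count: 4.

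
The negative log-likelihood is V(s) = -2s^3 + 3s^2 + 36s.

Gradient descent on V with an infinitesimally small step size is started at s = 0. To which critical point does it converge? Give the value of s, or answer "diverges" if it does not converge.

-2

V'(s) = -6(s - 3)(s + 2), so V'(0) = 36.
Gradient descent moves in the -V' direction, i.e. s is decreasing.
The nearest critical point in that direction is s = -2, where V'' = 30 > 0 (a local minimum). The iterate converges there.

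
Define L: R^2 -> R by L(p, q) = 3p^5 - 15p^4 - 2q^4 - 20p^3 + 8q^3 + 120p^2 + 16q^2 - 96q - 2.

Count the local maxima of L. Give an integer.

L separates as a function of p plus a function of q, so ∇L=0 decouples.
∂L/∂p = 15p(p - 4)(p - 2)(p + 2) = 0 at p ∈ {-2, 0, 2, 4}; ∂L/∂q = -8(q - 3)(q - 2)(q + 2) = 0 at q ∈ {-2, 2, 3}.
The Hessian is diagonal: diag(L_pp, L_qq). Second derivatives: L_pp(-2)=-720, L_pp(0)=240, L_pp(2)=-240, L_pp(4)=720; L_qq(-2)=-160, L_qq(2)=32, L_qq(3)=-40.
Local maxima occur where both diagonal entries negative: (-2, -2), (-2, 3), (2, -2), (2, 3). Count: 4.

4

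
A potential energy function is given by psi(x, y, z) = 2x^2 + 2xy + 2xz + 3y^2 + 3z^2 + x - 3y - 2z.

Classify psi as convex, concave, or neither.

convex

psi is quadratic, so its Hessian is the constant matrix H = [[4, 2, 2], [2, 6, 0], [2, 0, 6]].
Leading principal minors: 4, 20, 96.
All positive ⇒ H ≻ 0 ⇒ convex.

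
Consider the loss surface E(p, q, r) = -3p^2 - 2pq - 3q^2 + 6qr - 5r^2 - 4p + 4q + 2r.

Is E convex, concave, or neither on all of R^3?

concave

E is quadratic, so its Hessian is the constant matrix H = [[-6, -2, 0], [-2, -6, 6], [0, 6, -10]].
Leading principal minors: -6, 32, -104.
Signs alternate −, +, − ⇒ H ≺ 0 ⇒ concave.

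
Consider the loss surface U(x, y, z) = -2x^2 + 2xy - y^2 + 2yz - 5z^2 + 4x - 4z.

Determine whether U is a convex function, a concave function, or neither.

concave

U is quadratic, so its Hessian is the constant matrix H = [[-4, 2, 0], [2, -2, 2], [0, 2, -10]].
Leading principal minors: -4, 4, -24.
Signs alternate −, +, − ⇒ H ≺ 0 ⇒ concave.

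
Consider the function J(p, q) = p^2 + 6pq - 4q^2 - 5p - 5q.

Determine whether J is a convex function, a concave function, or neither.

J is quadratic, so its Hessian is the constant matrix H = [[2, 6], [6, -8]].
det(H) = -52, tr(H) = -6.
det(H) < 0, so H is indefinite: neither convex nor concave.

neither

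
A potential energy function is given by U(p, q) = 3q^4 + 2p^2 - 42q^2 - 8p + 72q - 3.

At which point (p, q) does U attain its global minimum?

U(p,q) separates as A(p) + B(q) − 3, so its minimum is min A + min B − 3.
A'(p) = 4p - 8 vanishes at p ∈ {2}; B'(q) = 12(q - 2)(q - 1)(q + 3) vanishes at q ∈ {-3, 1, 2}.
Local minima of A (where A''>0): A(2)=-8. Local minima of B: B(-3)=-351, B(2)=24.
So the global minimum of U is A(2) + B(-3) − 3 = -8 − 351 − 3 = -362, attained at (2, -3).

(2, -3)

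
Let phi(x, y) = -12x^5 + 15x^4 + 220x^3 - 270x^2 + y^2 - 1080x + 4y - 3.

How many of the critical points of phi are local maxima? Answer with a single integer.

0

phi separates as a function of x plus a function of y, so ∇phi=0 decouples.
∂phi/∂x = -60(x - 3)(x - 2)(x + 1)(x + 3) = 0 at x ∈ {-3, -1, 2, 3}; ∂phi/∂y = 2(y + 2) = 0 at y ∈ {-2}.
The Hessian is diagonal: diag(phi_xx, phi_yy). Second derivatives: phi_xx(-3)=3600, phi_xx(-1)=-1440, phi_xx(2)=900, phi_xx(3)=-1440; phi_yy(-2)=2.
Local maxima occur where both diagonal entries negative: none. Count: 0.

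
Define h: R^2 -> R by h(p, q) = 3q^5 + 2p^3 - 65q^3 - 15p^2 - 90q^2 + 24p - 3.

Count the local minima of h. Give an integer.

h separates as a function of p plus a function of q, so ∇h=0 decouples.
∂h/∂p = 6(p - 4)(p - 1) = 0 at p ∈ {1, 4}; ∂h/∂q = 15q(q - 4)(q + 1)(q + 3) = 0 at q ∈ {-3, -1, 0, 4}.
The Hessian is diagonal: diag(h_pp, h_qq). Second derivatives: h_pp(1)=-18, h_pp(4)=18; h_qq(-3)=-630, h_qq(-1)=150, h_qq(0)=-180, h_qq(4)=2100.
Local minima occur where both diagonal entries positive: (4, -1), (4, 4). Count: 2.

2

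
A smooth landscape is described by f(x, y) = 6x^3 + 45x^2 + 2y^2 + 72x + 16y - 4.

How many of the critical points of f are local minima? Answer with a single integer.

1

f separates as a function of x plus a function of y, so ∇f=0 decouples.
∂f/∂x = 18(x + 1)(x + 4) = 0 at x ∈ {-4, -1}; ∂f/∂y = 4(y + 4) = 0 at y ∈ {-4}.
The Hessian is diagonal: diag(f_xx, f_yy). Second derivatives: f_xx(-4)=-54, f_xx(-1)=54; f_yy(-4)=4.
Local minima occur where both diagonal entries positive: (-1, -4). Count: 1.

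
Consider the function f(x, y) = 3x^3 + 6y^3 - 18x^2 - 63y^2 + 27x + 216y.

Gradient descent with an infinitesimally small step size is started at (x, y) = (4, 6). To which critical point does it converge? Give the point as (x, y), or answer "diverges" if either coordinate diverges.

(3, 4)

f is separable, so gradient descent decouples: x follows -∂f/∂x, y follows -∂f/∂y.
∂f/∂x = 9(x - 3)(x - 1); at x=4 this is 27, so x decreases.
∂f/∂y = 18(y - 4)(y - 3); at y=6 this is 108, so y decreases.
x converges to its nearest critical value 3 (a local min of the x-part); y converges to 4. The iterate converges to (3, 4).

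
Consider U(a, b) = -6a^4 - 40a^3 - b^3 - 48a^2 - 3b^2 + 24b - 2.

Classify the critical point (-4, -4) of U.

saddle point

The mixed partial ∂²U/∂a∂b is 0, so the Hessian at any point is diag(U_aa, U_bb) = diag(-24(3a^2 + 10a + 4), -6(b + 1)).
At (-4, -4): H = diag(-288, 18).
The eigenvalues have opposite signs, so H is indefinite: a saddle point.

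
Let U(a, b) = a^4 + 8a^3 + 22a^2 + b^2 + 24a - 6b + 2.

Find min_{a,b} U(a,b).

-16

U(a,b) separates as P(a) + Q(b) + 2, so its minimum is min P + min Q + 2.
P'(a) = 4(a + 1)(a + 2)(a + 3) vanishes at a ∈ {-3, -2, -1}; Q'(b) = 2b - 6 vanishes at b ∈ {3}.
Local minima of P (where P''>0): P(-3)=-9, P(-1)=-9. Local minima of Q: Q(3)=-9.
So the global minimum of U is P(-3) + Q(3) + 2 = -9 − 9 + 2 = -16, attained at (-3, 3).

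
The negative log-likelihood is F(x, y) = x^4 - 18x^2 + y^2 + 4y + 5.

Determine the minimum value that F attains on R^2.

F(x,y) separates as P(x) + Q(y) + 5, so its minimum is min P + min Q + 5.
P'(x) = 4x(x - 3)(x + 3) vanishes at x ∈ {-3, 0, 3}; Q'(y) = 2y + 4 vanishes at y ∈ {-2}.
Local minima of P (where P''>0): P(-3)=-81, P(3)=-81. Local minima of Q: Q(-2)=-4.
So the global minimum of F is P(-3) + Q(-2) + 5 = -81 − 4 + 5 = -80, attained at (-3, -2).

-80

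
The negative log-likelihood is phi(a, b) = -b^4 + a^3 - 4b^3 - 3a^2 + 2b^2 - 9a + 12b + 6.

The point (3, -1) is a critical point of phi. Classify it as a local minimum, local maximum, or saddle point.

local minimum

The mixed partial ∂²phi/∂a∂b is 0, so the Hessian at any point is diag(phi_aa, phi_bb) = diag(6(a - 1), 4(-3b^2 - 6b + 1)).
At (3, -1): H = diag(12, 16).
Both eigenvalues are positive, so H is positive definite: a local minimum.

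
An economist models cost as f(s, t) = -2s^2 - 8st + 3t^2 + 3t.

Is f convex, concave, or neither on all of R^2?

neither

f is quadratic, so its Hessian is the constant matrix H = [[-4, -8], [-8, 6]].
det(H) = -88, tr(H) = 2.
det(H) < 0, so H is indefinite: neither convex nor concave.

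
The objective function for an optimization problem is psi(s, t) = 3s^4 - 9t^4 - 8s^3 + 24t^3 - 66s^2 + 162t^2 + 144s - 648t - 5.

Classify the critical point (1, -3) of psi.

The mixed partial ∂²psi/∂s∂t is 0, so the Hessian at any point is diag(psi_ss, psi_tt) = diag(12(3s^2 - 4s - 11), 36(-3t^2 + 4t + 9)).
At (1, -3): H = diag(-144, -1080).
Both eigenvalues are negative, so H is negative definite: a local maximum.

local maximum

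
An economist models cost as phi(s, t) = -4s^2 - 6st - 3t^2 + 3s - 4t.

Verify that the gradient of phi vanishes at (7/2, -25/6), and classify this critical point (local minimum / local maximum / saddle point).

∇phi = (-8s - 6t + 3, -6s - 6t - 4); substituting (7/2, -25/6) gives ∇phi = (0, 0), so (7/2, -25/6) is indeed a critical point.
The Hessian of phi is constant: H = [[-8, -6], [-6, -6]].
det(H) = (-8)·(-6) − (-6)² = 12.
det(H) > 0 and tr(H) = -14 < 0, so H is negative definite and the point is a local maximum.

local maximum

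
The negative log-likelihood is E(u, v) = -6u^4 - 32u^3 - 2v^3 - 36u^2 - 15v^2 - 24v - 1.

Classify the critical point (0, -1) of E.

local maximum

The mixed partial ∂²E/∂u∂v is 0, so the Hessian at any point is diag(E_uu, E_vv) = diag(-24(3u^2 + 8u + 3), -6(2v + 5)).
At (0, -1): H = diag(-72, -18).
Both eigenvalues are negative, so H is negative definite: a local maximum.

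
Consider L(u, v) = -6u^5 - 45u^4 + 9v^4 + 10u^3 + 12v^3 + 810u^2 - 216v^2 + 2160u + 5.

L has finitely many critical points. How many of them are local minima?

4

L separates as a function of u plus a function of v, so ∇L=0 decouples.
∂L/∂u = -30(u - 3)(u + 2)(u + 3)(u + 4) = 0 at u ∈ {-4, -3, -2, 3}; ∂L/∂v = 36v(v - 3)(v + 4) = 0 at v ∈ {-4, 0, 3}.
The Hessian is diagonal: diag(L_uu, L_vv). Second derivatives: L_uu(-4)=420, L_uu(-3)=-180, L_uu(-2)=300, L_uu(3)=-6300; L_vv(-4)=1008, L_vv(0)=-432, L_vv(3)=756.
Local minima occur where both diagonal entries positive: (-4, -4), (-4, 3), (-2, -4), (-2, 3). Count: 4.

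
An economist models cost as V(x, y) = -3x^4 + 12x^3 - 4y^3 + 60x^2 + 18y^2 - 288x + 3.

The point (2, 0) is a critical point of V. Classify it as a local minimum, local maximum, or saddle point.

local minimum

The mixed partial ∂²V/∂x∂y is 0, so the Hessian at any point is diag(V_xx, V_yy) = diag(12(-3x^2 + 6x + 10), 12(-2y + 3)).
At (2, 0): H = diag(120, 36).
Both eigenvalues are positive, so H is positive definite: a local minimum.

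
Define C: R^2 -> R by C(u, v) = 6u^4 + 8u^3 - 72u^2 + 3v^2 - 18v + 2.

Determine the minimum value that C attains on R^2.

-403

C(u,v) separates as P(u) + Q(v) + 2, so its minimum is min P + min Q + 2.
P'(u) = 24u(u - 2)(u + 3) vanishes at u ∈ {-3, 0, 2}; Q'(v) = 6v - 18 vanishes at v ∈ {3}.
Local minima of P (where P''>0): P(-3)=-378, P(2)=-128. Local minima of Q: Q(3)=-27.
So the global minimum of C is P(-3) + Q(3) + 2 = -378 − 27 + 2 = -403, attained at (-3, 3).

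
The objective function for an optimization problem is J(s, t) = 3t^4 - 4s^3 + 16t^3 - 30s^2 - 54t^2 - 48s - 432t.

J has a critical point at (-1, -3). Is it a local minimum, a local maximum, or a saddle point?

The mixed partial ∂²J/∂s∂t is 0, so the Hessian at any point is diag(J_ss, J_tt) = diag(-12(2s + 5), 12(3t^2 + 8t - 9)).
At (-1, -3): H = diag(-36, -72).
Both eigenvalues are negative, so H is negative definite: a local maximum.

local maximum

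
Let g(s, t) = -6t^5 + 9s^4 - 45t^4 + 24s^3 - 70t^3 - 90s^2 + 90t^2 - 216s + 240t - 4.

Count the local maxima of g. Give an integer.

g separates as a function of s plus a function of t, so ∇g=0 decouples.
∂g/∂s = 36(s - 2)(s + 1)(s + 3) = 0 at s ∈ {-3, -1, 2}; ∂g/∂t = -30(t - 1)(t + 1)(t + 2)(t + 4) = 0 at t ∈ {-4, -2, -1, 1}.
The Hessian is diagonal: diag(g_ss, g_tt). Second derivatives: g_ss(-3)=360, g_ss(-1)=-216, g_ss(2)=540; g_tt(-4)=900, g_tt(-2)=-180, g_tt(-1)=180, g_tt(1)=-900.
Local maxima occur where both diagonal entries negative: (-1, -2), (-1, 1). Count: 2.

2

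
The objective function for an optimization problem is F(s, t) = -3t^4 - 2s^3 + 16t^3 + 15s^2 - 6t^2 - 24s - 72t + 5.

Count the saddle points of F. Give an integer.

F separates as a function of s plus a function of t, so ∇F=0 decouples.
∂F/∂s = -6(s - 4)(s - 1) = 0 at s ∈ {1, 4}; ∂F/∂t = -12(t - 3)(t - 2)(t + 1) = 0 at t ∈ {-1, 2, 3}.
The Hessian is diagonal: diag(F_ss, F_tt). Second derivatives: F_ss(1)=18, F_ss(4)=-18; F_tt(-1)=-144, F_tt(2)=36, F_tt(3)=-48.
Saddle points occur where the two diagonal entries have opposite signs: (1, -1), (1, 3), (4, 2). Count: 3.

3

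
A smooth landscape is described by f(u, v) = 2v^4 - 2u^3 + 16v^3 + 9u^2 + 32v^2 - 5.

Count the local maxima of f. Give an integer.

1

f separates as a function of u plus a function of v, so ∇f=0 decouples.
∂f/∂u = -6u(u - 3) = 0 at u ∈ {0, 3}; ∂f/∂v = 8v(v + 2)(v + 4) = 0 at v ∈ {-4, -2, 0}.
The Hessian is diagonal: diag(f_uu, f_vv). Second derivatives: f_uu(0)=18, f_uu(3)=-18; f_vv(-4)=64, f_vv(-2)=-32, f_vv(0)=64.
Local maxima occur where both diagonal entries negative: (3, -2). Count: 1.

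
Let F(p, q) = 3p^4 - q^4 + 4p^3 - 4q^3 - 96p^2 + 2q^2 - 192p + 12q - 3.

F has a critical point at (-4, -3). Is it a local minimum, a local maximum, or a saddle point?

saddle point

The mixed partial ∂²F/∂p∂q is 0, so the Hessian at any point is diag(F_pp, F_qq) = diag(12(3p^2 + 2p - 16), 4(-3q^2 - 6q + 1)).
At (-4, -3): H = diag(288, -32).
The eigenvalues have opposite signs, so H is indefinite: a saddle point.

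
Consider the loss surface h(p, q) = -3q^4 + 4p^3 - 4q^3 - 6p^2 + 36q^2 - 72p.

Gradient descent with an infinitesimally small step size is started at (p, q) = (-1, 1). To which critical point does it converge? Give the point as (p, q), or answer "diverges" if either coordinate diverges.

h is separable, so gradient descent decouples: p follows -∂h/∂p, q follows -∂h/∂q.
∂h/∂p = 12(p - 3)(p + 2); at p=-1 this is -48, so p increases.
∂h/∂q = -12q(q - 2)(q + 3); at q=1 this is 48, so q decreases.
p converges to its nearest critical value 3 (a local min of the p-part); q converges to 0. The iterate converges to (3, 0).

(3, 0)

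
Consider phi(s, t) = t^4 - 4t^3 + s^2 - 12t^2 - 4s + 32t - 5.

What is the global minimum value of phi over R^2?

-73

phi(s,t) separates as P(s) + Q(t) − 5, so its minimum is min P + min Q − 5.
P'(s) = 2s - 4 vanishes at s ∈ {2}; Q'(t) = 4(t - 4)(t - 1)(t + 2) vanishes at t ∈ {-2, 1, 4}.
Local minima of P (where P''>0): P(2)=-4. Local minima of Q: Q(-2)=-64, Q(4)=-64.
So the global minimum of phi is P(2) + Q(-2) − 5 = -4 − 64 − 5 = -73, attained at (2, -2).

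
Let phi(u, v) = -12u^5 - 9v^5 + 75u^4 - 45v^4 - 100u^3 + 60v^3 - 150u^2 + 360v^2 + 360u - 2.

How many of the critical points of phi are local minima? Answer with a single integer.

4

phi separates as a function of u plus a function of v, so ∇phi=0 decouples.
∂phi/∂u = -60(u - 3)(u - 2)(u - 1)(u + 1) = 0 at u ∈ {-1, 1, 2, 3}; ∂phi/∂v = -45v(v - 2)(v + 2)(v + 4) = 0 at v ∈ {-4, -2, 0, 2}.
The Hessian is diagonal: diag(phi_uu, phi_vv). Second derivatives: phi_uu(-1)=1440, phi_uu(1)=-240, phi_uu(2)=180, phi_uu(3)=-480; phi_vv(-4)=2160, phi_vv(-2)=-720, phi_vv(0)=720, phi_vv(2)=-2160.
Local minima occur where both diagonal entries positive: (-1, -4), (-1, 0), (2, -4), (2, 0). Count: 4.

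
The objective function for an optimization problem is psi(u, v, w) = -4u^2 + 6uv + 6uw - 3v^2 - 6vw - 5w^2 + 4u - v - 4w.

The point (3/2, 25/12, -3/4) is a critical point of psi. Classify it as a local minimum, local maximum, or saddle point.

The Hessian is constant: H = [[-8, 6, 6], [6, -6, -6], [6, -6, -10]].
Leading principal minors: Δ₁ = -8, Δ₂ = 12, Δ₃ = -48.
The minors alternate sign starting negative (−, +, −), so H is negative definite: a local maximum.

local maximum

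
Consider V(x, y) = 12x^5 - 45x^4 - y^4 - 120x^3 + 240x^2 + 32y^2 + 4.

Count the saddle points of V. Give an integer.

V separates as a function of x plus a function of y, so ∇V=0 decouples.
∂V/∂x = 60x(x - 4)(x - 1)(x + 2) = 0 at x ∈ {-2, 0, 1, 4}; ∂V/∂y = -4y(y - 4)(y + 4) = 0 at y ∈ {-4, 0, 4}.
The Hessian is diagonal: diag(V_xx, V_yy). Second derivatives: V_xx(-2)=-2160, V_xx(0)=480, V_xx(1)=-540, V_xx(4)=4320; V_yy(-4)=-128, V_yy(0)=64, V_yy(4)=-128.
Saddle points occur where the two diagonal entries have opposite signs: (-2, 0), (0, -4), (0, 4), (1, 0), (4, -4), (4, 4). Count: 6.

6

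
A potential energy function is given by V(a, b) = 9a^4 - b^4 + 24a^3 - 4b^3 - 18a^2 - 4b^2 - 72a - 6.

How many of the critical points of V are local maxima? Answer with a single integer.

2

V separates as a function of a plus a function of b, so ∇V=0 decouples.
∂V/∂a = 36(a - 1)(a + 1)(a + 2) = 0 at a ∈ {-2, -1, 1}; ∂V/∂b = -4b(b + 1)(b + 2) = 0 at b ∈ {-2, -1, 0}.
The Hessian is diagonal: diag(V_aa, V_bb). Second derivatives: V_aa(-2)=108, V_aa(-1)=-72, V_aa(1)=216; V_bb(-2)=-8, V_bb(-1)=4, V_bb(0)=-8.
Local maxima occur where both diagonal entries negative: (-1, -2), (-1, 0). Count: 2.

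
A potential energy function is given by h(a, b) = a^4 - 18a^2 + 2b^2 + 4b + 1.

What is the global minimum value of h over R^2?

-82

h(a,b) separates as P(a) + Q(b) + 1, so its minimum is min P + min Q + 1.
P'(a) = 4a(a - 3)(a + 3) vanishes at a ∈ {-3, 0, 3}; Q'(b) = 4b + 4 vanishes at b ∈ {-1}.
Local minima of P (where P''>0): P(-3)=-81, P(3)=-81. Local minima of Q: Q(-1)=-2.
So the global minimum of h is P(-3) + Q(-1) + 1 = -81 − 2 + 1 = -82, attained at (-3, -1).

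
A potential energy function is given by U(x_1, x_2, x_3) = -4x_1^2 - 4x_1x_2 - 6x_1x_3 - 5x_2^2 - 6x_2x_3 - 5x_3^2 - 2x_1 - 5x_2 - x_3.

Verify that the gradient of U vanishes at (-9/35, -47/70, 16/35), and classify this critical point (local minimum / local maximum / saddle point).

local maximum

∇U = (-8x_1 - 4x_2 - 6x_3 - 2, -4x_1 - 10x_2 - 6x_3 - 5, -6x_1 - 6x_2 - 10x_3 - 1); substituting (-9/35, -47/70, 16/35) gives ∇U = (0, 0, 0), so (-9/35, -47/70, 16/35) is indeed a critical point.
The Hessian is constant: H = [[-8, -4, -6], [-4, -10, -6], [-6, -6, -10]].
Leading principal minors: Δ₁ = -8, Δ₂ = 64, Δ₃ = -280.
The minors alternate sign starting negative (−, +, −), so H is negative definite: a local maximum.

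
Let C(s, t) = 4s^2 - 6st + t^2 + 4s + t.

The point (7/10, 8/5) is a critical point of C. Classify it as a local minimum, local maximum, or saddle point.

The Hessian of C is constant: H = [[8, -6], [-6, 2]].
det(H) = 8·2 − (-6)² = -20.
Since det(H) < 0, H is indefinite and the critical point is a saddle point.

saddle point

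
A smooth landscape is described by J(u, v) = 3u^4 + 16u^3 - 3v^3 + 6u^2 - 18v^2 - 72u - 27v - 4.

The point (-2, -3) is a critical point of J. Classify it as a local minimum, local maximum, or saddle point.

The mixed partial ∂²J/∂u∂v is 0, so the Hessian at any point is diag(J_uu, J_vv) = diag(12(3u^2 + 8u + 1), -18(v + 2)).
At (-2, -3): H = diag(-36, 18).
The eigenvalues have opposite signs, so H is indefinite: a saddle point.

saddle point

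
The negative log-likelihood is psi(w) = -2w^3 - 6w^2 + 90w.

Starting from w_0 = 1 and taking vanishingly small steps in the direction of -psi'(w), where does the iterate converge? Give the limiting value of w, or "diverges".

-5

psi'(w) = -6(w - 3)(w + 5), so psi'(1) = 72.
Gradient descent moves in the -psi' direction, i.e. w is decreasing.
The nearest critical point in that direction is w = -5, where psi'' = 48 > 0 (a local minimum). The iterate converges there.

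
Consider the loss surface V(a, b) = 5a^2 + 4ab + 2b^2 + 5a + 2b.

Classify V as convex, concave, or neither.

V is quadratic, so its Hessian is the constant matrix H = [[10, 4], [4, 4]].
det(H) = 24, tr(H) = 14.
det(H) > 0 and tr(H) > 0, so H is positive definite everywhere: convex.

convex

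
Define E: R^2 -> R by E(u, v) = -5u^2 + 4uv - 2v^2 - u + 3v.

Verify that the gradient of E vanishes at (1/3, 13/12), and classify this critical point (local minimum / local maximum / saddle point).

local maximum

∇E = (-10u + 4v - 1, 4u - 4v + 3); substituting (1/3, 13/12) gives ∇E = (0, 0), so (1/3, 13/12) is indeed a critical point.
The Hessian of E is constant: H = [[-10, 4], [4, -4]].
det(H) = (-10)·(-4) − 4² = 24.
det(H) > 0 and tr(H) = -14 < 0, so H is negative definite and the point is a local maximum.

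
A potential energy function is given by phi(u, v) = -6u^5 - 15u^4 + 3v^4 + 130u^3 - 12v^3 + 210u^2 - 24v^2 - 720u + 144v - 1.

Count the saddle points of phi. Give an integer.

phi separates as a function of u plus a function of v, so ∇phi=0 decouples.
∂phi/∂u = -30(u - 3)(u - 1)(u + 2)(u + 4) = 0 at u ∈ {-4, -2, 1, 3}; ∂phi/∂v = 12(v - 3)(v - 2)(v + 2) = 0 at v ∈ {-2, 2, 3}.
The Hessian is diagonal: diag(phi_uu, phi_vv). Second derivatives: phi_uu(-4)=2100, phi_uu(-2)=-900, phi_uu(1)=900, phi_uu(3)=-2100; phi_vv(-2)=240, phi_vv(2)=-48, phi_vv(3)=60.
Saddle points occur where the two diagonal entries have opposite signs: (-4, 2), (-2, -2), (-2, 3), (1, 2), (3, -2), (3, 3). Count: 6.

6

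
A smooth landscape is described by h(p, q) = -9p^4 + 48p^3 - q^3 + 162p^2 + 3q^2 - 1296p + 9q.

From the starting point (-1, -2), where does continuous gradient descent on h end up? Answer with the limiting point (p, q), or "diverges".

h is separable, so gradient descent decouples: p follows -∂h/∂p, q follows -∂h/∂q.
∂h/∂p = -36(p - 4)(p - 3)(p + 3); at p=-1 this is -1440, so p increases.
∂h/∂q = -3(q - 3)(q + 1); at q=-2 this is -15, so q increases.
p converges to its nearest critical value 3 (a local min of the p-part); q converges to -1. The iterate converges to (3, -1).

(3, -1)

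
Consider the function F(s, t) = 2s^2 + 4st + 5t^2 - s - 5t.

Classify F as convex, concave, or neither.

convex

F is quadratic, so its Hessian is the constant matrix H = [[4, 4], [4, 10]].
det(H) = 24, tr(H) = 14.
det(H) > 0 and tr(H) > 0, so H is positive definite everywhere: convex.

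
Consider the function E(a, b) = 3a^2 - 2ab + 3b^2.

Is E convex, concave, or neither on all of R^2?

E is quadratic, so its Hessian is the constant matrix H = [[6, -2], [-2, 6]].
det(H) = 32, tr(H) = 12.
det(H) > 0 and tr(H) > 0, so H is positive definite everywhere: convex.

convex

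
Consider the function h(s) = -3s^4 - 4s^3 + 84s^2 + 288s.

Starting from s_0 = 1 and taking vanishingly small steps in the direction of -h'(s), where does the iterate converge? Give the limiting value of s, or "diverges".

-2

h'(s) = -12(s - 4)(s + 2)(s + 3), so h'(1) = 432.
Gradient descent moves in the -h' direction, i.e. s is decreasing.
The nearest critical point in that direction is s = -2, where h'' = 72 > 0 (a local minimum). The iterate converges there.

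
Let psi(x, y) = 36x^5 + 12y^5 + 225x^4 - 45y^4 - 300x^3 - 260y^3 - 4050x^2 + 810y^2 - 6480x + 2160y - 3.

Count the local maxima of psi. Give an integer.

4

psi separates as a function of x plus a function of y, so ∇psi=0 decouples.
∂psi/∂x = 180(x - 3)(x + 1)(x + 3)(x + 4) = 0 at x ∈ {-4, -3, -1, 3}; ∂psi/∂y = 60(y - 4)(y - 3)(y + 1)(y + 3) = 0 at y ∈ {-3, -1, 3, 4}.
The Hessian is diagonal: diag(psi_xx, psi_yy). Second derivatives: psi_xx(-4)=-3780, psi_xx(-3)=2160, psi_xx(-1)=-4320, psi_xx(3)=30240; psi_yy(-3)=-5040, psi_yy(-1)=2400, psi_yy(3)=-1440, psi_yy(4)=2100.
Local maxima occur where both diagonal entries negative: (-4, -3), (-4, 3), (-1, -3), (-1, 3). Count: 4.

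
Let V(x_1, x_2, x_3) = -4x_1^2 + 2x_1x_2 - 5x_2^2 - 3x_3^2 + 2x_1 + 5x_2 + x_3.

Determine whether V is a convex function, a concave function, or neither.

V is quadratic, so its Hessian is the constant matrix H = [[-8, 2, 0], [2, -10, 0], [0, 0, -6]].
Leading principal minors: -8, 76, -456.
Signs alternate −, +, − ⇒ H ≺ 0 ⇒ concave.

concave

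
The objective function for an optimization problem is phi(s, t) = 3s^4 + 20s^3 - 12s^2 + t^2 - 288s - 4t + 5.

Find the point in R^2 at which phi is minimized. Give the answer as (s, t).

(2, 2)

phi(s,t) separates as P(s) + Q(t) + 5, so its minimum is min P + min Q + 5.
P'(s) = 12(s - 2)(s + 3)(s + 4) vanishes at s ∈ {-4, -3, 2}; Q'(t) = 2(t - 2) vanishes at t ∈ {2}.
Local minima of P (where P''>0): P(-4)=448, P(2)=-416. Local minima of Q: Q(2)=-4.
So the global minimum of phi is P(2) + Q(2) + 5 = -416 − 4 + 5 = -415, attained at (2, 2).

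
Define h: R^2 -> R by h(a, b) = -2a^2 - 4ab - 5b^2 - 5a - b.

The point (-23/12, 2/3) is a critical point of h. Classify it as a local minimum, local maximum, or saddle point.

local maximum

The Hessian of h is constant: H = [[-4, -4], [-4, -10]].
det(H) = (-4)·(-10) − (-4)² = 24.
det(H) > 0 and tr(H) = -14 < 0, so H is negative definite and the point is a local maximum.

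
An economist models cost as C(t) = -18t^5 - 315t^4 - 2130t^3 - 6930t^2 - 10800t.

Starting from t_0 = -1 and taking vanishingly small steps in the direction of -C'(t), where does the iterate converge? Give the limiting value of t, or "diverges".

C'(t) = -90(t + 2)(t + 3)(t + 4)(t + 5), so C'(-1) = -2160.
Gradient descent moves in the -C' direction, i.e. t is increasing.
There is no critical point above t=-1, and C' keeps the same sign, so the iterate runs off to +∞.

diverges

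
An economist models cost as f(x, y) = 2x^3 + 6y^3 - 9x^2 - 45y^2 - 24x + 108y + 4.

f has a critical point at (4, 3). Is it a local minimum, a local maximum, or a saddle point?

The mixed partial ∂²f/∂x∂y is 0, so the Hessian at any point is diag(f_xx, f_yy) = diag(6(2x - 3), 18(2y - 5)).
At (4, 3): H = diag(30, 18).
Both eigenvalues are positive, so H is positive definite: a local minimum.

local minimum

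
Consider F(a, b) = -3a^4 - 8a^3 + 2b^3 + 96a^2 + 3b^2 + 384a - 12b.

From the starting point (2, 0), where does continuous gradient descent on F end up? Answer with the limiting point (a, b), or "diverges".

(-2, 1)

F is separable, so gradient descent decouples: a follows -∂F/∂a, b follows -∂F/∂b.
∂F/∂a = -12(a - 4)(a + 2)(a + 4); at a=2 this is 576, so a decreases.
∂F/∂b = 6(b - 1)(b + 2); at b=0 this is -12, so b increases.
a converges to its nearest critical value -2 (a local min of the a-part); b converges to 1. The iterate converges to (-2, 1).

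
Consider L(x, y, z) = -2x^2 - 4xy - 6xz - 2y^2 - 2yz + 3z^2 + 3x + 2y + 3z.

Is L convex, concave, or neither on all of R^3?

neither

L is quadratic, so its Hessian is the constant matrix H = [[-4, -4, -6], [-4, -4, -2], [-6, -2, 6]].
Leading principal minors: -4, 0, 64.
Neither pattern holds ⇒ H is indefinite ⇒ neither convex nor concave.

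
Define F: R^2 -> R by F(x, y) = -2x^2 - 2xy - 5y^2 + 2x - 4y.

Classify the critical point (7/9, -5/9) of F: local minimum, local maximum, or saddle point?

local maximum

The Hessian of F is constant: H = [[-4, -2], [-2, -10]].
det(H) = (-4)·(-10) − (-2)² = 36.
det(H) > 0 and tr(H) = -14 < 0, so H is negative definite and the point is a local maximum.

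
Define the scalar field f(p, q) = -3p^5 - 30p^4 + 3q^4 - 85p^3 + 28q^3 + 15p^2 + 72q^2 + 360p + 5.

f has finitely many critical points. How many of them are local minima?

f separates as a function of p plus a function of q, so ∇f=0 decouples.
∂f/∂p = -15(p - 1)(p + 2)(p + 3)(p + 4) = 0 at p ∈ {-4, -3, -2, 1}; ∂f/∂q = 12q(q + 3)(q + 4) = 0 at q ∈ {-4, -3, 0}.
The Hessian is diagonal: diag(f_pp, f_qq). Second derivatives: f_pp(-4)=150, f_pp(-3)=-60, f_pp(-2)=90, f_pp(1)=-900; f_qq(-4)=48, f_qq(-3)=-36, f_qq(0)=144.
Local minima occur where both diagonal entries positive: (-4, -4), (-4, 0), (-2, -4), (-2, 0). Count: 4.

4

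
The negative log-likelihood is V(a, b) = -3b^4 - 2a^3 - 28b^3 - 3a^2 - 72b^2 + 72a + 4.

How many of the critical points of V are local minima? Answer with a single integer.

V separates as a function of a plus a function of b, so ∇V=0 decouples.
∂V/∂a = -6(a - 3)(a + 4) = 0 at a ∈ {-4, 3}; ∂V/∂b = -12b(b + 3)(b + 4) = 0 at b ∈ {-4, -3, 0}.
The Hessian is diagonal: diag(V_aa, V_bb). Second derivatives: V_aa(-4)=42, V_aa(3)=-42; V_bb(-4)=-48, V_bb(-3)=36, V_bb(0)=-144.
Local minima occur where both diagonal entries positive: (-4, -3). Count: 1.

1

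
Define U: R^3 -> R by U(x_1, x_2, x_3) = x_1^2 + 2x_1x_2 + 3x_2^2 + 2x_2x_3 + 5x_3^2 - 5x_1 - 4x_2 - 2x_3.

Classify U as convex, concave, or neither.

convex

U is quadratic, so its Hessian is the constant matrix H = [[2, 2, 0], [2, 6, 2], [0, 2, 10]].
Leading principal minors: 2, 8, 72.
All positive ⇒ H ≻ 0 ⇒ convex.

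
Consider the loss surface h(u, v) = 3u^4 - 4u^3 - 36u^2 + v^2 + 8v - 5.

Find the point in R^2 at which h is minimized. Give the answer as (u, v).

h(u,v) separates as P(u) + Q(v) − 5, so its minimum is min P + min Q − 5.
P'(u) = 12u(u - 3)(u + 2) vanishes at u ∈ {-2, 0, 3}; Q'(v) = 2v + 8 vanishes at v ∈ {-4}.
Local minima of P (where P''>0): P(-2)=-64, P(3)=-189. Local minima of Q: Q(-4)=-16.
So the global minimum of h is P(3) + Q(-4) − 5 = -189 − 16 − 5 = -210, attained at (3, -4).

(3, -4)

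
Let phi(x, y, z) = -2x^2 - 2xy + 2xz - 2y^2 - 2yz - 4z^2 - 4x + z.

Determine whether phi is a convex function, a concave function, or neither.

phi is quadratic, so its Hessian is the constant matrix H = [[-4, -2, 2], [-2, -4, -2], [2, -2, -8]].
Leading principal minors: -4, 12, -48.
Signs alternate −, +, − ⇒ H ≺ 0 ⇒ concave.

concave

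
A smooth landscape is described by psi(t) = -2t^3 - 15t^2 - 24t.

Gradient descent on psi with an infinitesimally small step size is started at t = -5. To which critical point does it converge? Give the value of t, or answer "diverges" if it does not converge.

psi'(t) = -6(t + 1)(t + 4), so psi'(-5) = -24.
Gradient descent moves in the -psi' direction, i.e. t is increasing.
The nearest critical point in that direction is t = -4, where psi'' = 18 > 0 (a local minimum). The iterate converges there.

-4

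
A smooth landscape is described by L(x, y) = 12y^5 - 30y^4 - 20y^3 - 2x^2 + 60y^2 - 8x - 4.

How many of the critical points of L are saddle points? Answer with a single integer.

L separates as a function of x plus a function of y, so ∇L=0 decouples.
∂L/∂x = -4(x + 2) = 0 at x ∈ {-2}; ∂L/∂y = 60y(y - 2)(y - 1)(y + 1) = 0 at y ∈ {-1, 0, 1, 2}.
The Hessian is diagonal: diag(L_xx, L_yy). Second derivatives: L_xx(-2)=-4; L_yy(-1)=-360, L_yy(0)=120, L_yy(1)=-120, L_yy(2)=360.
Saddle points occur where the two diagonal entries have opposite signs: (-2, 0), (-2, 2). Count: 2.

2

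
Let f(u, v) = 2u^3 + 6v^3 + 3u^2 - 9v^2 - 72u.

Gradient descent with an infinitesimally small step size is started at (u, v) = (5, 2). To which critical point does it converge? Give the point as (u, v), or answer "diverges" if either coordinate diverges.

(3, 1)

f is separable, so gradient descent decouples: u follows -∂f/∂u, v follows -∂f/∂v.
∂f/∂u = 6(u - 3)(u + 4); at u=5 this is 108, so u decreases.
∂f/∂v = 18v(v - 1); at v=2 this is 36, so v decreases.
u converges to its nearest critical value 3 (a local min of the u-part); v converges to 1. The iterate converges to (3, 1).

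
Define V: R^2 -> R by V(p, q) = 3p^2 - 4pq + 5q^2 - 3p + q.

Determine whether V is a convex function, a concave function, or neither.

V is quadratic, so its Hessian is the constant matrix H = [[6, -4], [-4, 10]].
det(H) = 44, tr(H) = 16.
det(H) > 0 and tr(H) > 0, so H is positive definite everywhere: convex.

convex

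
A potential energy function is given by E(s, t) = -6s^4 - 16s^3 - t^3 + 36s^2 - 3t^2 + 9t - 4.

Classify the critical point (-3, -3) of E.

saddle point

The mixed partial ∂²E/∂s∂t is 0, so the Hessian at any point is diag(E_ss, E_tt) = diag(24(-3s^2 - 4s + 3), -6(t + 1)).
At (-3, -3): H = diag(-288, 12).
The eigenvalues have opposite signs, so H is indefinite: a saddle point.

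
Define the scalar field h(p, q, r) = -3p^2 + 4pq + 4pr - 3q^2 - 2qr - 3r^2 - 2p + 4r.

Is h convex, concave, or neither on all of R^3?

h is quadratic, so its Hessian is the constant matrix H = [[-6, 4, 4], [4, -6, -2], [4, -2, -6]].
Leading principal minors: -6, 20, -64.
Signs alternate −, +, − ⇒ H ≺ 0 ⇒ concave.

concave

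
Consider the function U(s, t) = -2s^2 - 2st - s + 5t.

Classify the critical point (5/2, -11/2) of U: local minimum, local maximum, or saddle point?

saddle point

The Hessian of U is constant: H = [[-4, -2], [-2, 0]].
det(H) = (-4)·0 − (-2)² = -4.
Since det(H) < 0, H is indefinite and the critical point is a saddle point.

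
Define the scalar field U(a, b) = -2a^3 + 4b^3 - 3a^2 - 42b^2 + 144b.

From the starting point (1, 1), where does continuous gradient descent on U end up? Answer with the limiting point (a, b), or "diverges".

U is separable, so gradient descent decouples: a follows -∂U/∂a, b follows -∂U/∂b.
∂U/∂a = -6a(a + 1); at a=1 this is -12, so a increases.
∂U/∂b = 12(b - 4)(b - 3); at b=1 this is 72, so b decreases.
The a-coordinate has no critical point in that direction and runs off to infinity.

diverges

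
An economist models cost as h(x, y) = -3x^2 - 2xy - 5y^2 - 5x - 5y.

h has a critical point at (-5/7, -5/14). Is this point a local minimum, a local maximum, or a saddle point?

The Hessian of h is constant: H = [[-6, -2], [-2, -10]].
det(H) = (-6)·(-10) − (-2)² = 56.
det(H) > 0 and tr(H) = -16 < 0, so H is negative definite and the point is a local maximum.

local maximum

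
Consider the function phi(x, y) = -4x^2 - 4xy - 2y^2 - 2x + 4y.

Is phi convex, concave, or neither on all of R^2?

concave

phi is quadratic, so its Hessian is the constant matrix H = [[-8, -4], [-4, -4]].
det(H) = 16, tr(H) = -12.
det(H) > 0 and tr(H) < 0, so H is negative definite everywhere: concave.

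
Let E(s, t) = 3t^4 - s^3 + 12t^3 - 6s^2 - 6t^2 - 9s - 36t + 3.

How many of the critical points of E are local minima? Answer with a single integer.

2

E separates as a function of s plus a function of t, so ∇E=0 decouples.
∂E/∂s = -3(s + 1)(s + 3) = 0 at s ∈ {-3, -1}; ∂E/∂t = 12(t - 1)(t + 1)(t + 3) = 0 at t ∈ {-3, -1, 1}.
The Hessian is diagonal: diag(E_ss, E_tt). Second derivatives: E_ss(-3)=6, E_ss(-1)=-6; E_tt(-3)=96, E_tt(-1)=-48, E_tt(1)=96.
Local minima occur where both diagonal entries positive: (-3, -3), (-3, 1). Count: 2.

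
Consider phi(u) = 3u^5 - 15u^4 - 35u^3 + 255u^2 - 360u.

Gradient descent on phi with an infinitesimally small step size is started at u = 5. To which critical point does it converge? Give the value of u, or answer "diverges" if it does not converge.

phi'(u) = 15(u - 4)(u - 2)(u - 1)(u + 3), so phi'(5) = 1440.
Gradient descent moves in the -phi' direction, i.e. u is decreasing.
The nearest critical point in that direction is u = 4, where phi'' = 630 > 0 (a local minimum). The iterate converges there.

4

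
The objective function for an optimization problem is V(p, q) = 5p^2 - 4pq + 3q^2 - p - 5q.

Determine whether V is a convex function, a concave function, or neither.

V is quadratic, so its Hessian is the constant matrix H = [[10, -4], [-4, 6]].
det(H) = 44, tr(H) = 16.
det(H) > 0 and tr(H) > 0, so H is positive definite everywhere: convex.

convex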